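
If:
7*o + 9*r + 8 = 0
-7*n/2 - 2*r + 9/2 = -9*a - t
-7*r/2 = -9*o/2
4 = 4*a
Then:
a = 1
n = 2*t/7 + 1899/455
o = -28/65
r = -36/65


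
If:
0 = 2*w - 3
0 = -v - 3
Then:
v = -3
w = 3/2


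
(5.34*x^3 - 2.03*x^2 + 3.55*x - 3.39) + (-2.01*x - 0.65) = 5.34*x^3 - 2.03*x^2 + 1.54*x - 4.04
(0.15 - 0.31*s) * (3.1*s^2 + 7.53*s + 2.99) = -0.961*s^3 - 1.8693*s^2 + 0.2026*s + 0.4485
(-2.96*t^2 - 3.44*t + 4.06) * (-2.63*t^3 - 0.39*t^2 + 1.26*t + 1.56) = 7.7848*t^5 + 10.2016*t^4 - 13.0658*t^3 - 10.5354*t^2 - 0.250800000000001*t + 6.3336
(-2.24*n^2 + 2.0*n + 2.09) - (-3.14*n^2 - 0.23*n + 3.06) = 0.9*n^2 + 2.23*n - 0.97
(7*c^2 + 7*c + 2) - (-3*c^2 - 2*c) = 10*c^2 + 9*c + 2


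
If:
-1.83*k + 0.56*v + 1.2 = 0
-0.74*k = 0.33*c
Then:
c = -0.686206325550588*v - 1.47044212617983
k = 0.306010928961749*v + 0.655737704918033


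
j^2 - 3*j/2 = j*(j - 3/2)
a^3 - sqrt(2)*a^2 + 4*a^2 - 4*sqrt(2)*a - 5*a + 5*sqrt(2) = (a - 1)*(a + 5)*(a - sqrt(2))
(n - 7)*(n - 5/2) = n^2 - 19*n/2 + 35/2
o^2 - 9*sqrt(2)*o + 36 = (o - 6*sqrt(2))*(o - 3*sqrt(2))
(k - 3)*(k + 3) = k^2 - 9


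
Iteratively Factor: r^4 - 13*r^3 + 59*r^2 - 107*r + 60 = (r - 5)*(r^3 - 8*r^2 + 19*r - 12) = (r - 5)*(r - 1)*(r^2 - 7*r + 12) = (r - 5)*(r - 3)*(r - 1)*(r - 4)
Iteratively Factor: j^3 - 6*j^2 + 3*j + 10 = (j - 2)*(j^2 - 4*j - 5) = (j - 5)*(j - 2)*(j + 1)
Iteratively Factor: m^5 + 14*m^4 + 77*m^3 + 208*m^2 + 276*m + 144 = (m + 3)*(m^4 + 11*m^3 + 44*m^2 + 76*m + 48) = (m + 2)*(m + 3)*(m^3 + 9*m^2 + 26*m + 24) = (m + 2)^2*(m + 3)*(m^2 + 7*m + 12) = (m + 2)^2*(m + 3)^2*(m + 4)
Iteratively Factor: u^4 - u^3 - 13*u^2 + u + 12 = (u + 3)*(u^3 - 4*u^2 - u + 4) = (u - 1)*(u + 3)*(u^2 - 3*u - 4) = (u - 1)*(u + 1)*(u + 3)*(u - 4)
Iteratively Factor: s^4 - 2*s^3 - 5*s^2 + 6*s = (s)*(s^3 - 2*s^2 - 5*s + 6) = s*(s + 2)*(s^2 - 4*s + 3) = s*(s - 1)*(s + 2)*(s - 3)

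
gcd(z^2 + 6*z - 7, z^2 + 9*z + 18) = 1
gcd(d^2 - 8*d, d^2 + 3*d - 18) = 1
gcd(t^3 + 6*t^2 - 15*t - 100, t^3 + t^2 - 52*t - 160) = t + 5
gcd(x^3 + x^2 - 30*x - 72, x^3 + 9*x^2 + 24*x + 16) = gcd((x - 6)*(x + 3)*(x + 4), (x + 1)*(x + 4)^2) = x + 4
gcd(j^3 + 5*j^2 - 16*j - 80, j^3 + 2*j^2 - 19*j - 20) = j^2 + j - 20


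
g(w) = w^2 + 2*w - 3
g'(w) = 2*w + 2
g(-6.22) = 23.25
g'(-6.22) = -10.44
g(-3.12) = 0.49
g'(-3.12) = -4.24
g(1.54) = 2.45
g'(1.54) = 5.08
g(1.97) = 4.82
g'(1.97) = 5.94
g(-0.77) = -3.95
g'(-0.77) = 0.46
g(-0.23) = -3.41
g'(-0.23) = 1.54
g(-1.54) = -3.71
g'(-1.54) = -1.08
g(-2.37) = -2.12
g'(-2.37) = -2.74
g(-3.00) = 0.00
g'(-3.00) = -4.00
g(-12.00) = 117.00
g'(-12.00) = -22.00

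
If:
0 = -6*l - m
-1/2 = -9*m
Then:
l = -1/108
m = 1/18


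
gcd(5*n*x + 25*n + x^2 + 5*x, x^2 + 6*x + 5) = x + 5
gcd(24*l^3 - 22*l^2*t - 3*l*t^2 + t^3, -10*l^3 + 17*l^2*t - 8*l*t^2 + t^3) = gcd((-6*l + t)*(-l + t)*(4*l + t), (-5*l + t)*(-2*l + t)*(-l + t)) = -l + t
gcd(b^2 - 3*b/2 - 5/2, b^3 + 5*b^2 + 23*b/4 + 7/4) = b + 1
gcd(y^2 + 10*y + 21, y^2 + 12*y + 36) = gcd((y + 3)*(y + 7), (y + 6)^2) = 1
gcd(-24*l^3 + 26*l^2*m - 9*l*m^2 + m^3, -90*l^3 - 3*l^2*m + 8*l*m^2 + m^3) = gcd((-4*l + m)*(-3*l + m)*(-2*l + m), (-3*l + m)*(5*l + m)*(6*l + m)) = 3*l - m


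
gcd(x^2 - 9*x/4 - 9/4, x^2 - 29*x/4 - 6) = x + 3/4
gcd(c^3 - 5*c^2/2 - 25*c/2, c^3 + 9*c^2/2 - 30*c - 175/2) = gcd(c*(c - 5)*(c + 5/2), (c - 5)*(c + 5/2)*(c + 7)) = c^2 - 5*c/2 - 25/2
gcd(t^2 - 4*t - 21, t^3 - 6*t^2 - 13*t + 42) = t^2 - 4*t - 21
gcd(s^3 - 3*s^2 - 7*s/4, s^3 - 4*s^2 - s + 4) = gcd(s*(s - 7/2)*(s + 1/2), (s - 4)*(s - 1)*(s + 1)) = 1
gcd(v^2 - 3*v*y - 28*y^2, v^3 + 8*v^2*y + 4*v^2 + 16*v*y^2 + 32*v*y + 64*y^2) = v + 4*y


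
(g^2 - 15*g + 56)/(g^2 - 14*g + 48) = (g - 7)/(g - 6)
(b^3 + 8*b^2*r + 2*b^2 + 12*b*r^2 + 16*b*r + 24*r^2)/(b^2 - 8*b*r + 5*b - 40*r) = (b^3 + 8*b^2*r + 2*b^2 + 12*b*r^2 + 16*b*r + 24*r^2)/(b^2 - 8*b*r + 5*b - 40*r)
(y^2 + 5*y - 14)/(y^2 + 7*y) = (y - 2)/y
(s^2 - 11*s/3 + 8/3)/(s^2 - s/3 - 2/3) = (3*s - 8)/(3*s + 2)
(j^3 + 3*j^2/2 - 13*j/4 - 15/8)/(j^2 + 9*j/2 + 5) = (j^2 - j - 3/4)/(j + 2)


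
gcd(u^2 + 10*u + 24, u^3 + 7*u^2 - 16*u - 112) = u + 4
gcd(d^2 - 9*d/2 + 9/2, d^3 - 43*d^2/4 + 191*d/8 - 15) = d - 3/2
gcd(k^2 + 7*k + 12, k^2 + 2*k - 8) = k + 4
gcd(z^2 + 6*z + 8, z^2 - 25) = 1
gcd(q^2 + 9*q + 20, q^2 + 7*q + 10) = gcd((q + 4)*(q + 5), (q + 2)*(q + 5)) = q + 5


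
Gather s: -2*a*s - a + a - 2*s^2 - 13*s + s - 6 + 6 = -2*s^2 + s*(-2*a - 12)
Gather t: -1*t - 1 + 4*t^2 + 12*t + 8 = 4*t^2 + 11*t + 7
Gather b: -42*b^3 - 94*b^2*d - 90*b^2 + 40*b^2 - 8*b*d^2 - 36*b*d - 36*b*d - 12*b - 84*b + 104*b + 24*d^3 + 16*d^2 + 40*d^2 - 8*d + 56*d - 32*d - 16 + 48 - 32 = -42*b^3 + b^2*(-94*d - 50) + b*(-8*d^2 - 72*d + 8) + 24*d^3 + 56*d^2 + 16*d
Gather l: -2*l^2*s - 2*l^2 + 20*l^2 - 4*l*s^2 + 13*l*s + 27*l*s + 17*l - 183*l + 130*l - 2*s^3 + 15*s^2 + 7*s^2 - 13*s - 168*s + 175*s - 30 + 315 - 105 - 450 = l^2*(18 - 2*s) + l*(-4*s^2 + 40*s - 36) - 2*s^3 + 22*s^2 - 6*s - 270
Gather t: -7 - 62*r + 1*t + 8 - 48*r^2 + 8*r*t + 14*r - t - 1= -48*r^2 + 8*r*t - 48*r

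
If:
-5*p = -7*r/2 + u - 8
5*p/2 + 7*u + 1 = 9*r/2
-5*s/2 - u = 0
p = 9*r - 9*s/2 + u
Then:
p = 3118/1555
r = 127/311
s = 371/1555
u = -371/622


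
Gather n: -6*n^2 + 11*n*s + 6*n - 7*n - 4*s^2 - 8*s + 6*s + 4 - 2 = -6*n^2 + n*(11*s - 1) - 4*s^2 - 2*s + 2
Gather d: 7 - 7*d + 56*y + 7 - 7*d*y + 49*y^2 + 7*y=d*(-7*y - 7) + 49*y^2 + 63*y + 14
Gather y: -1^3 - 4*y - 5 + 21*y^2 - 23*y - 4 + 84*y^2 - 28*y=105*y^2 - 55*y - 10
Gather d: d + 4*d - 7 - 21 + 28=5*d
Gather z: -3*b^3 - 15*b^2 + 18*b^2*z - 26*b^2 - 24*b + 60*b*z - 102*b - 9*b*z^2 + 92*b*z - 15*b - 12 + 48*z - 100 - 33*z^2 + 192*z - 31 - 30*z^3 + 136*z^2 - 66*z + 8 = -3*b^3 - 41*b^2 - 141*b - 30*z^3 + z^2*(103 - 9*b) + z*(18*b^2 + 152*b + 174) - 135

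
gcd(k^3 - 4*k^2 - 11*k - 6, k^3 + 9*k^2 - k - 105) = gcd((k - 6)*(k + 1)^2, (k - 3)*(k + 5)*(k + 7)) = 1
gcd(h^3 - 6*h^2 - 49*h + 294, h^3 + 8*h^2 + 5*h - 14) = h + 7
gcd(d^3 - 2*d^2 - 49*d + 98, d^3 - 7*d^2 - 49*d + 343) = d^2 - 49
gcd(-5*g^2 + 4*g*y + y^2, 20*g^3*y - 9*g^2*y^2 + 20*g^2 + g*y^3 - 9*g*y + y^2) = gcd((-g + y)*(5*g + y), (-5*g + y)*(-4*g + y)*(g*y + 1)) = 1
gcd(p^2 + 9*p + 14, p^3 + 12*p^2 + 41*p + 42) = p^2 + 9*p + 14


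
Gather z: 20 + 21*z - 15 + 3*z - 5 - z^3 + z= -z^3 + 25*z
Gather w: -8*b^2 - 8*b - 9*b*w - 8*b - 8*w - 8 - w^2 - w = -8*b^2 - 16*b - w^2 + w*(-9*b - 9) - 8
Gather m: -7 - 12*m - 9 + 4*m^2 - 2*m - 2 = 4*m^2 - 14*m - 18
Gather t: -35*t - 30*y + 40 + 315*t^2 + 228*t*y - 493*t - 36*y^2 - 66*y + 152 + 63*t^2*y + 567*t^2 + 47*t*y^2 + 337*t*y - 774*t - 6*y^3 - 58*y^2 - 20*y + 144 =t^2*(63*y + 882) + t*(47*y^2 + 565*y - 1302) - 6*y^3 - 94*y^2 - 116*y + 336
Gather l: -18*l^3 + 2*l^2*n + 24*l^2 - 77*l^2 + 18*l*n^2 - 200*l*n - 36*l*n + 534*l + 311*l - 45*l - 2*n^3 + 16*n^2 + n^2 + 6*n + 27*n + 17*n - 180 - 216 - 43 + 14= -18*l^3 + l^2*(2*n - 53) + l*(18*n^2 - 236*n + 800) - 2*n^3 + 17*n^2 + 50*n - 425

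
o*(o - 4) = o^2 - 4*o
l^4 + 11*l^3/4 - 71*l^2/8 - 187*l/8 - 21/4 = (l - 3)*(l + 1/4)*(l + 2)*(l + 7/2)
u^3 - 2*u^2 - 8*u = u*(u - 4)*(u + 2)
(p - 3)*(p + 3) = p^2 - 9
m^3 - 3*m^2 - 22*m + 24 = (m - 6)*(m - 1)*(m + 4)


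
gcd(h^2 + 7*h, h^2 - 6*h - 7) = 1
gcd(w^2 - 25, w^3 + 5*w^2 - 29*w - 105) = w - 5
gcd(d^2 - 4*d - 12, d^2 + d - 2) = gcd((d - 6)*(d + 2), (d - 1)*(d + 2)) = d + 2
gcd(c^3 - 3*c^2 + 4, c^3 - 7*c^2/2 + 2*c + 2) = c^2 - 4*c + 4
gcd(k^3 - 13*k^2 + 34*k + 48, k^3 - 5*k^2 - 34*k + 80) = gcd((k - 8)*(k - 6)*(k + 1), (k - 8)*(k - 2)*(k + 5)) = k - 8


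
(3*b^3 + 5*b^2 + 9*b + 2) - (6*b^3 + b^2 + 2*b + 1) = -3*b^3 + 4*b^2 + 7*b + 1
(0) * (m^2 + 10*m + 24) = 0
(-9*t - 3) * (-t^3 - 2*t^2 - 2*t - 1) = 9*t^4 + 21*t^3 + 24*t^2 + 15*t + 3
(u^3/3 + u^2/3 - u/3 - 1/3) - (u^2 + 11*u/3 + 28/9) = u^3/3 - 2*u^2/3 - 4*u - 31/9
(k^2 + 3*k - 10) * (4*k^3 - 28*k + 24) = 4*k^5 + 12*k^4 - 68*k^3 - 60*k^2 + 352*k - 240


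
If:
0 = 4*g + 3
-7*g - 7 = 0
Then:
No Solution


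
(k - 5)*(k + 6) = k^2 + k - 30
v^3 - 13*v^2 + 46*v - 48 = (v - 8)*(v - 3)*(v - 2)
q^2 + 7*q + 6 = (q + 1)*(q + 6)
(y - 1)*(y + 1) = y^2 - 1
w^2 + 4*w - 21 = (w - 3)*(w + 7)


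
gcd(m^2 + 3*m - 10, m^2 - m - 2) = m - 2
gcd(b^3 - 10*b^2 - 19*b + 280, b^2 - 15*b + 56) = b^2 - 15*b + 56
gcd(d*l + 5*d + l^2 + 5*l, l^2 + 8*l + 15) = l + 5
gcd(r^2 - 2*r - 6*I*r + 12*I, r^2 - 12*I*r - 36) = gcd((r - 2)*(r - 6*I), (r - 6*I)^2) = r - 6*I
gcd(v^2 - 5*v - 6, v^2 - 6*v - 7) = v + 1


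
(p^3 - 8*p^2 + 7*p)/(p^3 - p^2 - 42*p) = (p - 1)/(p + 6)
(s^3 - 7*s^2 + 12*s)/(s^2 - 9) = s*(s - 4)/(s + 3)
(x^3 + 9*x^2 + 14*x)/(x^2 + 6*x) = (x^2 + 9*x + 14)/(x + 6)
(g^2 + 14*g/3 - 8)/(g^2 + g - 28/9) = 3*(g + 6)/(3*g + 7)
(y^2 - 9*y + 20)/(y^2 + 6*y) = (y^2 - 9*y + 20)/(y*(y + 6))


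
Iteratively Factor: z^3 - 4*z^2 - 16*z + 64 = (z - 4)*(z^2 - 16) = (z - 4)^2*(z + 4)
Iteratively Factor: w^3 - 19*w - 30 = (w + 3)*(w^2 - 3*w - 10) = (w + 2)*(w + 3)*(w - 5)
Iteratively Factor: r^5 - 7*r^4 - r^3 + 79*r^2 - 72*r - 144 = (r + 1)*(r^4 - 8*r^3 + 7*r^2 + 72*r - 144) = (r - 3)*(r + 1)*(r^3 - 5*r^2 - 8*r + 48) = (r - 4)*(r - 3)*(r + 1)*(r^2 - r - 12) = (r - 4)*(r - 3)*(r + 1)*(r + 3)*(r - 4)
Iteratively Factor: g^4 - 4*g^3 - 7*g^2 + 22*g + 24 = (g - 4)*(g^3 - 7*g - 6) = (g - 4)*(g + 1)*(g^2 - g - 6) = (g - 4)*(g - 3)*(g + 1)*(g + 2)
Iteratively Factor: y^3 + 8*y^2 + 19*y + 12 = (y + 3)*(y^2 + 5*y + 4) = (y + 1)*(y + 3)*(y + 4)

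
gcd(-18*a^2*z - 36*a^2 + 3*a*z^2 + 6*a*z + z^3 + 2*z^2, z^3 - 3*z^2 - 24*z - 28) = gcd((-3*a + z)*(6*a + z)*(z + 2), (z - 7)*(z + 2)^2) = z + 2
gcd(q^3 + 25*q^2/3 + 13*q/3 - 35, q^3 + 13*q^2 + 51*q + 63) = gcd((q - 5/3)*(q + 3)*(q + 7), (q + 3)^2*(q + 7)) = q^2 + 10*q + 21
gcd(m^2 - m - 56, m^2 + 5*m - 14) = m + 7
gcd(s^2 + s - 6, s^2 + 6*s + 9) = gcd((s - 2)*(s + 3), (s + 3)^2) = s + 3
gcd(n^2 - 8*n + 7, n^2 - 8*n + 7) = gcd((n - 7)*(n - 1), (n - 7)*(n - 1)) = n^2 - 8*n + 7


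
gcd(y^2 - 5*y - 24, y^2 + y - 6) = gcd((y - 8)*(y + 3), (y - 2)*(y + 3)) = y + 3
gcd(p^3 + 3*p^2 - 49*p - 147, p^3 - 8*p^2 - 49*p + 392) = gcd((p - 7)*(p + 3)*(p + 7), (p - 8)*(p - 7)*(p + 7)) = p^2 - 49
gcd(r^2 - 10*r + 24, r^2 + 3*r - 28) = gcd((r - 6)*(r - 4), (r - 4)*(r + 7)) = r - 4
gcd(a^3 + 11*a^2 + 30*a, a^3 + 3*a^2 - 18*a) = a^2 + 6*a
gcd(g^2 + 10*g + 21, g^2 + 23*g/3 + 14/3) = g + 7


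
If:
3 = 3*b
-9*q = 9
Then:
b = 1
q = -1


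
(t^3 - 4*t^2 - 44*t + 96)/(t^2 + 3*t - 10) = (t^2 - 2*t - 48)/(t + 5)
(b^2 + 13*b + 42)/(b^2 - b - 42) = (b + 7)/(b - 7)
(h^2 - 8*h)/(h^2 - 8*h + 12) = h*(h - 8)/(h^2 - 8*h + 12)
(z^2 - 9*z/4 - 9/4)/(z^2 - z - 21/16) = 4*(z - 3)/(4*z - 7)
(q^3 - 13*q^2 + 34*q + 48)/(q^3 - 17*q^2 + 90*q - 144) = (q + 1)/(q - 3)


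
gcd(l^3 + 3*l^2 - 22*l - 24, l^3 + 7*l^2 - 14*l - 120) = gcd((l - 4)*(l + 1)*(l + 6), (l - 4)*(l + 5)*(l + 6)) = l^2 + 2*l - 24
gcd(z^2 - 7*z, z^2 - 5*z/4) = z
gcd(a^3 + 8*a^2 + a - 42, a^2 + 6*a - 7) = a + 7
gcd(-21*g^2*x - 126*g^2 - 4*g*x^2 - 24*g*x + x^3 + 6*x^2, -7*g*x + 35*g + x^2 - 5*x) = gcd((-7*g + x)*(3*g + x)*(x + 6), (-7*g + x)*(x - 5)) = -7*g + x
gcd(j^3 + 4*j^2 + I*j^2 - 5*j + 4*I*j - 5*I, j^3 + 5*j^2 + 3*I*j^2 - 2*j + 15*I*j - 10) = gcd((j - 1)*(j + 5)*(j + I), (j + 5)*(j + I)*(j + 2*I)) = j^2 + j*(5 + I) + 5*I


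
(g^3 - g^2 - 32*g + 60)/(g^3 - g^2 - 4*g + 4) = (g^2 + g - 30)/(g^2 + g - 2)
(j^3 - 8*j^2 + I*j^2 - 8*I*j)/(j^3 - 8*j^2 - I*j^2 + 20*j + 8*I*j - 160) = j*(j + I)/(j^2 - I*j + 20)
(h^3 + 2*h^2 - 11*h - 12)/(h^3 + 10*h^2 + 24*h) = (h^2 - 2*h - 3)/(h*(h + 6))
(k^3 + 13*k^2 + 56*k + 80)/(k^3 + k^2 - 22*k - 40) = (k^2 + 9*k + 20)/(k^2 - 3*k - 10)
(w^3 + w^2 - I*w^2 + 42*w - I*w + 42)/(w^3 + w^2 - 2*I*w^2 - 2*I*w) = (w^2 - I*w + 42)/(w*(w - 2*I))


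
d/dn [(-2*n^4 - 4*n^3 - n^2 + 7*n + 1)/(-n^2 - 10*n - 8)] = (4*n^5 + 64*n^4 + 144*n^3 + 113*n^2 + 18*n - 46)/(n^4 + 20*n^3 + 116*n^2 + 160*n + 64)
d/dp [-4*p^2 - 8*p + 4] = -8*p - 8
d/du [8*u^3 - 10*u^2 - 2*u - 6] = 24*u^2 - 20*u - 2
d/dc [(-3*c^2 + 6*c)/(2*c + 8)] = 3*(-c^2 - 8*c + 8)/(2*(c^2 + 8*c + 16))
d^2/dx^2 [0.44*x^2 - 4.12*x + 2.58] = 0.880000000000000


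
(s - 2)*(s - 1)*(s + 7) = s^3 + 4*s^2 - 19*s + 14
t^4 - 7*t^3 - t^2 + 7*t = t*(t - 7)*(t - 1)*(t + 1)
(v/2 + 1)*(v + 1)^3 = v^4/2 + 5*v^3/2 + 9*v^2/2 + 7*v/2 + 1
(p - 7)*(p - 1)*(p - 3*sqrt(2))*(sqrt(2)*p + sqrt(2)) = sqrt(2)*p^4 - 7*sqrt(2)*p^3 - 6*p^3 - sqrt(2)*p^2 + 42*p^2 + 6*p + 7*sqrt(2)*p - 42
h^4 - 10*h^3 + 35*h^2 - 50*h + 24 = (h - 4)*(h - 3)*(h - 2)*(h - 1)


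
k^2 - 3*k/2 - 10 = (k - 4)*(k + 5/2)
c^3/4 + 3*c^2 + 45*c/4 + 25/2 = (c/4 + 1/2)*(c + 5)^2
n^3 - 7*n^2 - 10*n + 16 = (n - 8)*(n - 1)*(n + 2)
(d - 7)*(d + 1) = d^2 - 6*d - 7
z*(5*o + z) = 5*o*z + z^2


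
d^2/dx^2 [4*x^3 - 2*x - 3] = 24*x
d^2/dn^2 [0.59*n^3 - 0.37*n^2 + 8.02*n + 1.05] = 3.54*n - 0.74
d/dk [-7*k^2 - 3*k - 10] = -14*k - 3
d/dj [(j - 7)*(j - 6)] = 2*j - 13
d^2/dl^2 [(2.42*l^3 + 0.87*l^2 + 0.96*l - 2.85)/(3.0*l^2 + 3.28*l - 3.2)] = (-5.6843418860808e-14*l^4 + 98.693056*l^3 - 256.18992*l^2 + 35.7168*l - 78.07296)/(27.0*l^6 + 88.56*l^5 + 10.4256*l^4 - 153.640448*l^3 - 11.12064*l^2 + 100.7616*l - 32.768)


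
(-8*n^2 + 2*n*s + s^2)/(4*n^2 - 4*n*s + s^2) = (4*n + s)/(-2*n + s)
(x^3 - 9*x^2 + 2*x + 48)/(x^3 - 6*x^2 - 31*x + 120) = (x + 2)/(x + 5)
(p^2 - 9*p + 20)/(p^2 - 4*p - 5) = (p - 4)/(p + 1)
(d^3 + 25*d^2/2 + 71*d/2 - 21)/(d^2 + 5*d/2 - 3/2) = (d^2 + 13*d + 42)/(d + 3)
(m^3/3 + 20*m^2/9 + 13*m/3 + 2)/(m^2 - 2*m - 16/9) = (m^2 + 6*m + 9)/(3*m - 8)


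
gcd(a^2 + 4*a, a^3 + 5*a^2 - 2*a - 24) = a + 4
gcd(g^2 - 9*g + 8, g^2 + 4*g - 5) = g - 1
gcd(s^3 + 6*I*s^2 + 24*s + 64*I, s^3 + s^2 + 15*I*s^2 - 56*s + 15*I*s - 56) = s + 8*I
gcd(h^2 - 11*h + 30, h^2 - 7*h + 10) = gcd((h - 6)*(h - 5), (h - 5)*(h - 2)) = h - 5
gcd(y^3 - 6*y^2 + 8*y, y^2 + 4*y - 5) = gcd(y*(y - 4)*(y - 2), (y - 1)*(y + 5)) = 1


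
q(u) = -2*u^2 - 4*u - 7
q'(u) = -4*u - 4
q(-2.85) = -11.84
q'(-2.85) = 7.40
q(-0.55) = -5.40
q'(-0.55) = -1.80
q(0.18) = -7.78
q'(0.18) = -4.72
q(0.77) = -11.27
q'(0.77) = -7.08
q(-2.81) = -11.55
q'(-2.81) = 7.24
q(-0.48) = -5.54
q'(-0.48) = -2.08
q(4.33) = -61.82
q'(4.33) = -21.32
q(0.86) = -11.92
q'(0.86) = -7.44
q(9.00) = -205.00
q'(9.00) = -40.00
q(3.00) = -37.00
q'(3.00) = -16.00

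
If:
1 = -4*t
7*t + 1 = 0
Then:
No Solution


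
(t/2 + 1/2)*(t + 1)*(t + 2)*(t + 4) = t^4/2 + 4*t^3 + 21*t^2/2 + 11*t + 4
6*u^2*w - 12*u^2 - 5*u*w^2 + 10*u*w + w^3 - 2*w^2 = (-3*u + w)*(-2*u + w)*(w - 2)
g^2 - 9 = (g - 3)*(g + 3)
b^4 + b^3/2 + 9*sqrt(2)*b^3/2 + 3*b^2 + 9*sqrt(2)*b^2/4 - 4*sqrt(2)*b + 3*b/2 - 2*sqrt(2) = (b + 1/2)*(b - sqrt(2)/2)*(b + sqrt(2))*(b + 4*sqrt(2))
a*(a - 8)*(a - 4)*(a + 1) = a^4 - 11*a^3 + 20*a^2 + 32*a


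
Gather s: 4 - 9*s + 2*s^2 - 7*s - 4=2*s^2 - 16*s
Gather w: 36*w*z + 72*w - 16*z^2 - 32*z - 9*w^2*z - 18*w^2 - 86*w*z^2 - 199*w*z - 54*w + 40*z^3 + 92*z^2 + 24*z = w^2*(-9*z - 18) + w*(-86*z^2 - 163*z + 18) + 40*z^3 + 76*z^2 - 8*z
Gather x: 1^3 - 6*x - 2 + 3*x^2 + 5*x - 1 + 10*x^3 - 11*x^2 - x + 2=10*x^3 - 8*x^2 - 2*x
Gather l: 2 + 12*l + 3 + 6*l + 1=18*l + 6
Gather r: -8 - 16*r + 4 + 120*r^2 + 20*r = 120*r^2 + 4*r - 4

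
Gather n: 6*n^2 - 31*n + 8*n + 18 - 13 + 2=6*n^2 - 23*n + 7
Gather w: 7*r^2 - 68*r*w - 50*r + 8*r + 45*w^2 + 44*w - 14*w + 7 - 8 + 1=7*r^2 - 42*r + 45*w^2 + w*(30 - 68*r)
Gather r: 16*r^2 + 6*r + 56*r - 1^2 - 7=16*r^2 + 62*r - 8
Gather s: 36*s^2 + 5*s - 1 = 36*s^2 + 5*s - 1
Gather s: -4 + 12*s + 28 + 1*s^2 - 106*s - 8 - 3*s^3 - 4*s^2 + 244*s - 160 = -3*s^3 - 3*s^2 + 150*s - 144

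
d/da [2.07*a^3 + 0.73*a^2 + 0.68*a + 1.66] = 6.21*a^2 + 1.46*a + 0.68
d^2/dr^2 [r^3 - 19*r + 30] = 6*r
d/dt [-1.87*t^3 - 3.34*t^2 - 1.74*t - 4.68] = -5.61*t^2 - 6.68*t - 1.74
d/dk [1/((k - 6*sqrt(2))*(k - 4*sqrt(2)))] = 2*(-k + 5*sqrt(2))/(k^4 - 20*sqrt(2)*k^3 + 296*k^2 - 960*sqrt(2)*k + 2304)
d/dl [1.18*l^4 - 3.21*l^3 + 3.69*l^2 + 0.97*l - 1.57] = 4.72*l^3 - 9.63*l^2 + 7.38*l + 0.97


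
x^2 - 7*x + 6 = (x - 6)*(x - 1)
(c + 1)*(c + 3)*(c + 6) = c^3 + 10*c^2 + 27*c + 18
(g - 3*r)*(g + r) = g^2 - 2*g*r - 3*r^2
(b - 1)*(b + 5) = b^2 + 4*b - 5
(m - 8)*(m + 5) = m^2 - 3*m - 40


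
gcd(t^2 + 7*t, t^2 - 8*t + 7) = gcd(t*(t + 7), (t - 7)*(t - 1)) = 1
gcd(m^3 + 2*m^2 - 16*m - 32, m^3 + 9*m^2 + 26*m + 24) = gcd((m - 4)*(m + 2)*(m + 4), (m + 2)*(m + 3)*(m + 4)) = m^2 + 6*m + 8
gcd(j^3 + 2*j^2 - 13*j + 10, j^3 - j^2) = j - 1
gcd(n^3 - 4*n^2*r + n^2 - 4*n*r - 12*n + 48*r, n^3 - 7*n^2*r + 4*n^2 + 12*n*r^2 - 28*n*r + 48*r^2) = -n^2 + 4*n*r - 4*n + 16*r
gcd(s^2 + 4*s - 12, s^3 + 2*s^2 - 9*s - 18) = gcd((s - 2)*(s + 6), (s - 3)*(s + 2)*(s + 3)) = 1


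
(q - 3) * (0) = 0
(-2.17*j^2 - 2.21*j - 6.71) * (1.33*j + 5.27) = -2.8861*j^3 - 14.3752*j^2 - 20.571*j - 35.3617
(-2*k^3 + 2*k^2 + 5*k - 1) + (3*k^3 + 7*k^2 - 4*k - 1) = k^3 + 9*k^2 + k - 2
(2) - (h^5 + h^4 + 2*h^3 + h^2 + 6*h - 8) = -h^5 - h^4 - 2*h^3 - h^2 - 6*h + 10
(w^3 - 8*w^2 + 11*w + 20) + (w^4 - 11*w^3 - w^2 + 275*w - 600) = w^4 - 10*w^3 - 9*w^2 + 286*w - 580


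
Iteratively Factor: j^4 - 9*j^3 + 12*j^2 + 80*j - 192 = (j - 4)*(j^3 - 5*j^2 - 8*j + 48) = (j - 4)^2*(j^2 - j - 12) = (j - 4)^3*(j + 3)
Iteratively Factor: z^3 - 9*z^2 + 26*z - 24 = (z - 3)*(z^2 - 6*z + 8) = (z - 3)*(z - 2)*(z - 4)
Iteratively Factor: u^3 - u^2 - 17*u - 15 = (u - 5)*(u^2 + 4*u + 3) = (u - 5)*(u + 1)*(u + 3)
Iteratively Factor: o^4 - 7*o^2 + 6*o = (o + 3)*(o^3 - 3*o^2 + 2*o) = (o - 2)*(o + 3)*(o^2 - o) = (o - 2)*(o - 1)*(o + 3)*(o)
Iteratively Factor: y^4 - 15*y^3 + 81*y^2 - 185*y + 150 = (y - 2)*(y^3 - 13*y^2 + 55*y - 75) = (y - 3)*(y - 2)*(y^2 - 10*y + 25) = (y - 5)*(y - 3)*(y - 2)*(y - 5)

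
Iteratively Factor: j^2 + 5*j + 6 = (j + 3)*(j + 2)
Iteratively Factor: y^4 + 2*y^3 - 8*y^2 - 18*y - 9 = (y + 1)*(y^3 + y^2 - 9*y - 9) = (y + 1)*(y + 3)*(y^2 - 2*y - 3) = (y + 1)^2*(y + 3)*(y - 3)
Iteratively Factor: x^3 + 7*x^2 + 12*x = (x + 3)*(x^2 + 4*x) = (x + 3)*(x + 4)*(x)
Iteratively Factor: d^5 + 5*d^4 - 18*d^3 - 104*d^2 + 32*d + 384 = (d + 4)*(d^4 + d^3 - 22*d^2 - 16*d + 96) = (d - 4)*(d + 4)*(d^3 + 5*d^2 - 2*d - 24) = (d - 4)*(d + 4)^2*(d^2 + d - 6) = (d - 4)*(d + 3)*(d + 4)^2*(d - 2)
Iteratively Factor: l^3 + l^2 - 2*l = (l)*(l^2 + l - 2) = l*(l - 1)*(l + 2)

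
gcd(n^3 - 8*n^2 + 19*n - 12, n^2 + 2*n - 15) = n - 3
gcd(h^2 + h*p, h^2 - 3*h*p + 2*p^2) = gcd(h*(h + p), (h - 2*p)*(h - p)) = 1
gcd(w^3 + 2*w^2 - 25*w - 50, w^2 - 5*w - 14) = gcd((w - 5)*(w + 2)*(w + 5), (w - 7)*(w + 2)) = w + 2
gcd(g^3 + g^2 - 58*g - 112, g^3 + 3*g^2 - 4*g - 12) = g + 2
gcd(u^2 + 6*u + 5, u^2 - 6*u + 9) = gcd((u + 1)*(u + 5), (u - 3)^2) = 1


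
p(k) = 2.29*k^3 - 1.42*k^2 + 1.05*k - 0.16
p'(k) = 6.87*k^2 - 2.84*k + 1.05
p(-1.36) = -9.97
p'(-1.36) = 17.62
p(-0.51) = -1.37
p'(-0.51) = 4.29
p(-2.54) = -49.51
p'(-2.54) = 52.59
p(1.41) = 4.92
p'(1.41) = 10.70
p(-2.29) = -37.51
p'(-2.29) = 43.58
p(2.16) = 18.56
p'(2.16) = 26.97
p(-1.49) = -12.45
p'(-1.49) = 20.53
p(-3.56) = -125.21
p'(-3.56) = 98.23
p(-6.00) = -552.22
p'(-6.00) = 265.41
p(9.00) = 1563.68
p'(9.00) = 531.96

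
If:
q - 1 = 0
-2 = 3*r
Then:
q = 1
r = -2/3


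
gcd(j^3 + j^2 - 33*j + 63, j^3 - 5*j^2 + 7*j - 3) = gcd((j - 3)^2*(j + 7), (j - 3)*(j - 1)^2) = j - 3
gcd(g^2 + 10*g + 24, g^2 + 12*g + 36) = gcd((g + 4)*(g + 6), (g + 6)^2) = g + 6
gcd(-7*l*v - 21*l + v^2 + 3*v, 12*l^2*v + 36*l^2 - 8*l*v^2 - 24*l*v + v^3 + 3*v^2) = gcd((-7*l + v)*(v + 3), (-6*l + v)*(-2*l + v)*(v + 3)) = v + 3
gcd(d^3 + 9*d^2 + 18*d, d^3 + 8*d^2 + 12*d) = d^2 + 6*d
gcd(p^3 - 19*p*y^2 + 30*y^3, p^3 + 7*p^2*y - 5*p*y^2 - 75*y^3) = -p^2 - 2*p*y + 15*y^2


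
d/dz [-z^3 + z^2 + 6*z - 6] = -3*z^2 + 2*z + 6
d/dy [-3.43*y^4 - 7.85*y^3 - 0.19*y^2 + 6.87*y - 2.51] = -13.72*y^3 - 23.55*y^2 - 0.38*y + 6.87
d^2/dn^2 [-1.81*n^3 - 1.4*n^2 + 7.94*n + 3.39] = -10.86*n - 2.8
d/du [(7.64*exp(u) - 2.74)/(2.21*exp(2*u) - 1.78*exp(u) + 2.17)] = (-16.8844*exp(2*u) + 12.1108*exp(u) + 11.7016)*exp(u)/(4.8841*exp(4*u) - 7.8676*exp(3*u) + 12.7598*exp(2*u) - 7.7252*exp(u) + 4.7089)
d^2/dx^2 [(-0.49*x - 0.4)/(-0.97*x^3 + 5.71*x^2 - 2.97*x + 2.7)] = (2.766246*x^5 - 11.767458*x^4 - 6.31894399999997*x^3 + 100.56372*x^2 - 79.74126*x + 2.58174)/(0.912673*x^9 - 16.117617*x^8 + 103.26135*x^7 - 292.490335*x^6 + 405.89829*x^5 - 461.865807*x^4 + 322.142913*x^3 - 196.32699*x^2 + 64.9539*x - 19.683)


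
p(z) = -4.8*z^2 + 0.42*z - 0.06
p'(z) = 0.42 - 9.6*z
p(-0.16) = -0.25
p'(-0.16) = 1.96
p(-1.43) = -10.48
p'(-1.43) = 14.15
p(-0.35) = -0.80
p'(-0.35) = 3.78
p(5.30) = -132.67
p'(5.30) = -50.46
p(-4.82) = -113.60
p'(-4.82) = 46.69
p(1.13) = -5.71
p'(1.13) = -10.43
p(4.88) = -112.32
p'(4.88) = -46.43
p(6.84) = -221.76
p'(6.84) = -65.24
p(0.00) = -0.06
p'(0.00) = 0.42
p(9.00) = -385.08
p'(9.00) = -85.98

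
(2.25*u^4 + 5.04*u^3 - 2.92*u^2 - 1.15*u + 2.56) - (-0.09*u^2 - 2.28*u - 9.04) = 2.25*u^4 + 5.04*u^3 - 2.83*u^2 + 1.13*u + 11.6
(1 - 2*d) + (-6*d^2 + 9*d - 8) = -6*d^2 + 7*d - 7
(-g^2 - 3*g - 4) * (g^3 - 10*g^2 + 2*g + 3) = -g^5 + 7*g^4 + 24*g^3 + 31*g^2 - 17*g - 12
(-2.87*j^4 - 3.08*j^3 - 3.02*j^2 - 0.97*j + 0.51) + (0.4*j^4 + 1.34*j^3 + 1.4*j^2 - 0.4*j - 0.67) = -2.47*j^4 - 1.74*j^3 - 1.62*j^2 - 1.37*j - 0.16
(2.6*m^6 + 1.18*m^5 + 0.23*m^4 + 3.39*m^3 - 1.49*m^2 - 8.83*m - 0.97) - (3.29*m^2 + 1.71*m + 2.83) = 2.6*m^6 + 1.18*m^5 + 0.23*m^4 + 3.39*m^3 - 4.78*m^2 - 10.54*m - 3.8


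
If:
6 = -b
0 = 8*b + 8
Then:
No Solution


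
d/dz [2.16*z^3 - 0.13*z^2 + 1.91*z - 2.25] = 6.48*z^2 - 0.26*z + 1.91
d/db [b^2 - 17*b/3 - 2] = 2*b - 17/3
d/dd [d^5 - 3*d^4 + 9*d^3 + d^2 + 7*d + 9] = 5*d^4 - 12*d^3 + 27*d^2 + 2*d + 7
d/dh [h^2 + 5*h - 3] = 2*h + 5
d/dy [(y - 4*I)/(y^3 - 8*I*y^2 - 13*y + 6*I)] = 2*(-y^2 + 9*I*y + 23)/(y^5 - 15*I*y^4 - 75*y^3 + 145*I*y^2 + 120*y - 36*I)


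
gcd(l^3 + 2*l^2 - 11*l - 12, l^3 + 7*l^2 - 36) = 1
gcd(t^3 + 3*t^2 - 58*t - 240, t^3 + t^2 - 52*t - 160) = t^2 - 3*t - 40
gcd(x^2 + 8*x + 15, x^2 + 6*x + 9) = x + 3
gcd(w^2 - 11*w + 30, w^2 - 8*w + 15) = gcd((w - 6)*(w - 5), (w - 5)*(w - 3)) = w - 5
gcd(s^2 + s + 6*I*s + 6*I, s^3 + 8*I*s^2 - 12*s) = s + 6*I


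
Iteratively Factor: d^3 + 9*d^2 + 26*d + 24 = (d + 3)*(d^2 + 6*d + 8) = (d + 3)*(d + 4)*(d + 2)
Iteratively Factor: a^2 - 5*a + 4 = (a - 1)*(a - 4)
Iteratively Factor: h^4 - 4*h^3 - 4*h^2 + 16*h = (h + 2)*(h^3 - 6*h^2 + 8*h) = (h - 4)*(h + 2)*(h^2 - 2*h) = h*(h - 4)*(h + 2)*(h - 2)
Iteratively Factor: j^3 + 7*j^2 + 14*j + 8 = (j + 1)*(j^2 + 6*j + 8) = (j + 1)*(j + 2)*(j + 4)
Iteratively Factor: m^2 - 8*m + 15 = (m - 3)*(m - 5)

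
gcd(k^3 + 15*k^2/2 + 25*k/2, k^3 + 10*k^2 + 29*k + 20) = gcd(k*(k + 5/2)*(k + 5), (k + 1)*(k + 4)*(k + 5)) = k + 5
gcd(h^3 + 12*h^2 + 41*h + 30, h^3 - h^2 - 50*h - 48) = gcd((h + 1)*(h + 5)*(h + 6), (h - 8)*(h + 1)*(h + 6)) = h^2 + 7*h + 6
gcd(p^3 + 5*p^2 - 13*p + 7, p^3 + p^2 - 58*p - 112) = p + 7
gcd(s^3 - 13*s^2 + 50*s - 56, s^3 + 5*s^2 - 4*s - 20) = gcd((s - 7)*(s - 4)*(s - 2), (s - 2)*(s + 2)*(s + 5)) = s - 2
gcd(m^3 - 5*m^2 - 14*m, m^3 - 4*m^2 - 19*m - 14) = m^2 - 5*m - 14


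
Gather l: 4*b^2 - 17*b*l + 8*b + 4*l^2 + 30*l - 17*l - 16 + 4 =4*b^2 + 8*b + 4*l^2 + l*(13 - 17*b) - 12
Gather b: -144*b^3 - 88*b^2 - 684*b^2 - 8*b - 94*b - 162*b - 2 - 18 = -144*b^3 - 772*b^2 - 264*b - 20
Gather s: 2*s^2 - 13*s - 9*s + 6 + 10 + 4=2*s^2 - 22*s + 20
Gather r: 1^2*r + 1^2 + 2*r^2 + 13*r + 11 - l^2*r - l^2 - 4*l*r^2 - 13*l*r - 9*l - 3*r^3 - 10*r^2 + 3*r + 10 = -l^2 - 9*l - 3*r^3 + r^2*(-4*l - 8) + r*(-l^2 - 13*l + 17) + 22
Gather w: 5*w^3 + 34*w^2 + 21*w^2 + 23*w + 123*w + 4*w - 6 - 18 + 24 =5*w^3 + 55*w^2 + 150*w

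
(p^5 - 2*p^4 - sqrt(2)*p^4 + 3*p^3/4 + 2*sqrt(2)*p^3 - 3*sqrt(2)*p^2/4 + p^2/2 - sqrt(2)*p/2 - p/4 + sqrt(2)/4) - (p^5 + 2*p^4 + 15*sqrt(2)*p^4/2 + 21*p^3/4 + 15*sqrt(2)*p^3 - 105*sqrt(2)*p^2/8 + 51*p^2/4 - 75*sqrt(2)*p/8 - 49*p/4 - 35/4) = -17*sqrt(2)*p^4/2 - 4*p^4 - 13*sqrt(2)*p^3 - 9*p^3/2 - 49*p^2/4 + 99*sqrt(2)*p^2/8 + 12*p + 71*sqrt(2)*p/8 + sqrt(2)/4 + 35/4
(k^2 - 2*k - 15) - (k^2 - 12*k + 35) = 10*k - 50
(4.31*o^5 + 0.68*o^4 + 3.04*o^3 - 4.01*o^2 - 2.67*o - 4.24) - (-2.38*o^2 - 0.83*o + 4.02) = 4.31*o^5 + 0.68*o^4 + 3.04*o^3 - 1.63*o^2 - 1.84*o - 8.26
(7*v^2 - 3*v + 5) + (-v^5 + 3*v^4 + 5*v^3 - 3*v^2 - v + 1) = -v^5 + 3*v^4 + 5*v^3 + 4*v^2 - 4*v + 6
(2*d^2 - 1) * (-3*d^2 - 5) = -6*d^4 - 7*d^2 + 5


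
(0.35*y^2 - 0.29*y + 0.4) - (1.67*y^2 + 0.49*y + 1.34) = -1.32*y^2 - 0.78*y - 0.94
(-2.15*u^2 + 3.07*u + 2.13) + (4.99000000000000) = -2.15*u^2 + 3.07*u + 7.12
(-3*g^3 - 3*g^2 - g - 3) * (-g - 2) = 3*g^4 + 9*g^3 + 7*g^2 + 5*g + 6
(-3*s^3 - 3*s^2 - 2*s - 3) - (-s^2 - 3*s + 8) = -3*s^3 - 2*s^2 + s - 11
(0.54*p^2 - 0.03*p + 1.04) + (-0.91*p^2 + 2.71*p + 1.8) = -0.37*p^2 + 2.68*p + 2.84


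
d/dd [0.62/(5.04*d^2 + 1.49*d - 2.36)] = (-6.2496*d - 0.9238)/(5.04*d^2 + 1.49*d - 2.36)^2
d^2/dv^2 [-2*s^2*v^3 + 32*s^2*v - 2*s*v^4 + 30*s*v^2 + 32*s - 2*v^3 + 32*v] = -12*s^2*v - 24*s*v^2 + 60*s - 12*v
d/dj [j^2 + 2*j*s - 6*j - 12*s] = 2*j + 2*s - 6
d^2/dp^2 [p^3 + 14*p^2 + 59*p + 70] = 6*p + 28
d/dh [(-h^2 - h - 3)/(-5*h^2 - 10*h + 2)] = (5*h^2 - 34*h - 32)/(25*h^4 + 100*h^3 + 80*h^2 - 40*h + 4)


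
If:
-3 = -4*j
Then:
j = 3/4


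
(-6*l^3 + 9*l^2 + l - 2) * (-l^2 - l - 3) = 6*l^5 - 3*l^4 + 8*l^3 - 26*l^2 - l + 6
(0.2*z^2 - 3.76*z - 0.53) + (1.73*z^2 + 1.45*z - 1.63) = 1.93*z^2 - 2.31*z - 2.16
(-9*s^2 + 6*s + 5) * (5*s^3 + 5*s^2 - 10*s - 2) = -45*s^5 - 15*s^4 + 145*s^3 - 17*s^2 - 62*s - 10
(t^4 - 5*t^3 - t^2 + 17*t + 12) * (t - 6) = t^5 - 11*t^4 + 29*t^3 + 23*t^2 - 90*t - 72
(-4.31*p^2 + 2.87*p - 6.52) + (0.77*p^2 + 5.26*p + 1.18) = -3.54*p^2 + 8.13*p - 5.34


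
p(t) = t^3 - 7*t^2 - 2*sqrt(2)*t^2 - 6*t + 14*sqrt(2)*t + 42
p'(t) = 3*t^2 - 14*t - 4*sqrt(2)*t - 6 + 14*sqrt(2)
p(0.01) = 42.14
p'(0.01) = 13.60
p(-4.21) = -264.91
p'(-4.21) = 149.73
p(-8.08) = -1238.67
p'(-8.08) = 368.49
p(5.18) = -11.25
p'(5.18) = -7.53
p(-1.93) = -28.43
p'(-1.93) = 62.91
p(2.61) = 28.84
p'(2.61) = -17.07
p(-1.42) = -0.28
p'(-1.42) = 47.76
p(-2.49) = -68.73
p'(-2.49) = 81.34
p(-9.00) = -1607.29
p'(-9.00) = 433.71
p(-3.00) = -114.85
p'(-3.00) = 99.77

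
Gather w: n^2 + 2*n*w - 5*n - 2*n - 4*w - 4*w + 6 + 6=n^2 - 7*n + w*(2*n - 8) + 12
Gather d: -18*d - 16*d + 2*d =-32*d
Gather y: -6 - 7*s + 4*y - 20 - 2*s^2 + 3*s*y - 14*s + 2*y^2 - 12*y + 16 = -2*s^2 - 21*s + 2*y^2 + y*(3*s - 8) - 10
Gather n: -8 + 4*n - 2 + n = 5*n - 10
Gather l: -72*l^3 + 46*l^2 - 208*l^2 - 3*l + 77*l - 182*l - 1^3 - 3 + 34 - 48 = -72*l^3 - 162*l^2 - 108*l - 18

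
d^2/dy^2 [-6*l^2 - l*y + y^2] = 2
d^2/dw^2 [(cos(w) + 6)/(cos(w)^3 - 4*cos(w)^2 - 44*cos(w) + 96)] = (-8*sin(w)^4 + 76*sin(w)^2 - 395*cos(w) + 15*cos(3*w) + 268)/(2*(cos(w) - 8)^3*(cos(w) - 2)^3)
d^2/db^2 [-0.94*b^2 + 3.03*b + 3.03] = -1.88000000000000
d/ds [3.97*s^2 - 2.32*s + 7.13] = 7.94*s - 2.32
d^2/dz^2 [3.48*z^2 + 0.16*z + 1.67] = 6.96000000000000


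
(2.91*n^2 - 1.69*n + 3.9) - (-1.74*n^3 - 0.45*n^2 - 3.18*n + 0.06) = 1.74*n^3 + 3.36*n^2 + 1.49*n + 3.84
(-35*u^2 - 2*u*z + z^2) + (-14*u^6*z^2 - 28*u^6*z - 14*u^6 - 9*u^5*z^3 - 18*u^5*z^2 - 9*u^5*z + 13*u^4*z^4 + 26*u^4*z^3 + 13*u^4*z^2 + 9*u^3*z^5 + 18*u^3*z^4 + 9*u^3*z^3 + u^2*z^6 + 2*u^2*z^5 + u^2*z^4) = -14*u^6*z^2 - 28*u^6*z - 14*u^6 - 9*u^5*z^3 - 18*u^5*z^2 - 9*u^5*z + 13*u^4*z^4 + 26*u^4*z^3 + 13*u^4*z^2 + 9*u^3*z^5 + 18*u^3*z^4 + 9*u^3*z^3 + u^2*z^6 + 2*u^2*z^5 + u^2*z^4 - 35*u^2 - 2*u*z + z^2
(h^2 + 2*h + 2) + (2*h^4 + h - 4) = 2*h^4 + h^2 + 3*h - 2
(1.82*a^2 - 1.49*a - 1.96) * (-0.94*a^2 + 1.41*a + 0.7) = -1.7108*a^4 + 3.9668*a^3 + 1.0155*a^2 - 3.8066*a - 1.372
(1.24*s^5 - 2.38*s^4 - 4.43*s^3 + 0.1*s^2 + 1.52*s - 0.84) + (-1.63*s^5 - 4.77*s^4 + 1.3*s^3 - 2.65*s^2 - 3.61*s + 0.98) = -0.39*s^5 - 7.15*s^4 - 3.13*s^3 - 2.55*s^2 - 2.09*s + 0.14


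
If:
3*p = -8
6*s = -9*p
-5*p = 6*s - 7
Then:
No Solution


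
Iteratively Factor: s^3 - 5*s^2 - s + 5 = (s - 1)*(s^2 - 4*s - 5) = (s - 5)*(s - 1)*(s + 1)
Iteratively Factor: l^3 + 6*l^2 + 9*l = (l)*(l^2 + 6*l + 9) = l*(l + 3)*(l + 3)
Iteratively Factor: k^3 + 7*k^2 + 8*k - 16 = (k + 4)*(k^2 + 3*k - 4) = (k + 4)^2*(k - 1)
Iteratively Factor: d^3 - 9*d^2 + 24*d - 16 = (d - 4)*(d^2 - 5*d + 4) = (d - 4)*(d - 1)*(d - 4)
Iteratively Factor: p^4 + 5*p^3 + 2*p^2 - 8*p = (p + 4)*(p^3 + p^2 - 2*p) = (p - 1)*(p + 4)*(p^2 + 2*p) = p*(p - 1)*(p + 4)*(p + 2)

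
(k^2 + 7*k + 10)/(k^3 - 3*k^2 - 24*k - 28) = (k + 5)/(k^2 - 5*k - 14)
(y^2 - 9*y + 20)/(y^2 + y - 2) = (y^2 - 9*y + 20)/(y^2 + y - 2)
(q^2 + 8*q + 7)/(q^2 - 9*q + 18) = (q^2 + 8*q + 7)/(q^2 - 9*q + 18)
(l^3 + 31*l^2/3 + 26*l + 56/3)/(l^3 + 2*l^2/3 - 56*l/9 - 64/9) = 3*(l + 7)/(3*l - 8)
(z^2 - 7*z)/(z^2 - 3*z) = (z - 7)/(z - 3)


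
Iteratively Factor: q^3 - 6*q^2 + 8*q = (q - 4)*(q^2 - 2*q) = q*(q - 4)*(q - 2)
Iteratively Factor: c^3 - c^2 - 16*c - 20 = (c + 2)*(c^2 - 3*c - 10) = (c + 2)^2*(c - 5)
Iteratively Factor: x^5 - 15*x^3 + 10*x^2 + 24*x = (x + 1)*(x^4 - x^3 - 14*x^2 + 24*x) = x*(x + 1)*(x^3 - x^2 - 14*x + 24) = x*(x + 1)*(x + 4)*(x^2 - 5*x + 6) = x*(x - 3)*(x + 1)*(x + 4)*(x - 2)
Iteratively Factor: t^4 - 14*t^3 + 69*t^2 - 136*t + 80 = (t - 4)*(t^3 - 10*t^2 + 29*t - 20) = (t - 4)*(t - 1)*(t^2 - 9*t + 20) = (t - 5)*(t - 4)*(t - 1)*(t - 4)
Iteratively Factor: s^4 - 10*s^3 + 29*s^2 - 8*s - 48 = (s - 3)*(s^3 - 7*s^2 + 8*s + 16) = (s - 4)*(s - 3)*(s^2 - 3*s - 4) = (s - 4)^2*(s - 3)*(s + 1)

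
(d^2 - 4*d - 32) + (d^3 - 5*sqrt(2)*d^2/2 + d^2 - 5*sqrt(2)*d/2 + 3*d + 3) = d^3 - 5*sqrt(2)*d^2/2 + 2*d^2 - 5*sqrt(2)*d/2 - d - 29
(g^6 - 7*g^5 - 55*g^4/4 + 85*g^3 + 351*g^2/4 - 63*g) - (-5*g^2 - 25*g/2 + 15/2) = g^6 - 7*g^5 - 55*g^4/4 + 85*g^3 + 371*g^2/4 - 101*g/2 - 15/2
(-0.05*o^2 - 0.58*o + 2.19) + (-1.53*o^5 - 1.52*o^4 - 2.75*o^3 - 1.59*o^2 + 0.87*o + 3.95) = -1.53*o^5 - 1.52*o^4 - 2.75*o^3 - 1.64*o^2 + 0.29*o + 6.14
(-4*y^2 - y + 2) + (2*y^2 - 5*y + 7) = -2*y^2 - 6*y + 9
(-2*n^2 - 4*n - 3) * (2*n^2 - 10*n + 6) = -4*n^4 + 12*n^3 + 22*n^2 + 6*n - 18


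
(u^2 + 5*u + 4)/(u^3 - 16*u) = (u + 1)/(u*(u - 4))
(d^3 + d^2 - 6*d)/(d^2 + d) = (d^2 + d - 6)/(d + 1)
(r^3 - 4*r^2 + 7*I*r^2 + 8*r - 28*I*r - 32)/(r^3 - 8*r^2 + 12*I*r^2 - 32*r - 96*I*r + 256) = (r^2 - r*(4 + I) + 4*I)/(r^2 + 4*r*(-2 + I) - 32*I)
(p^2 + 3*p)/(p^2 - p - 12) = p/(p - 4)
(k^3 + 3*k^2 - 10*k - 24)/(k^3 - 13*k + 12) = (k + 2)/(k - 1)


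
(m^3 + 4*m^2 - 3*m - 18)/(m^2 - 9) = (m^2 + m - 6)/(m - 3)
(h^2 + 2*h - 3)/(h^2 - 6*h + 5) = (h + 3)/(h - 5)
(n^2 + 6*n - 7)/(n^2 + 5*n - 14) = (n - 1)/(n - 2)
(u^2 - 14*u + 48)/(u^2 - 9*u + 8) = (u - 6)/(u - 1)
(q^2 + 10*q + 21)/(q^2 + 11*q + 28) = (q + 3)/(q + 4)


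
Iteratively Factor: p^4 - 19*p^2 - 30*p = (p)*(p^3 - 19*p - 30) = p*(p - 5)*(p^2 + 5*p + 6) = p*(p - 5)*(p + 2)*(p + 3)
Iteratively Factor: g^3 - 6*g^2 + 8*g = (g - 2)*(g^2 - 4*g) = (g - 4)*(g - 2)*(g)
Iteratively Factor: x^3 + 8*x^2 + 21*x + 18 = (x + 3)*(x^2 + 5*x + 6) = (x + 3)^2*(x + 2)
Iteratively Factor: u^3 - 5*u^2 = (u)*(u^2 - 5*u) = u*(u - 5)*(u)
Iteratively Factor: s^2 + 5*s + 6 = (s + 2)*(s + 3)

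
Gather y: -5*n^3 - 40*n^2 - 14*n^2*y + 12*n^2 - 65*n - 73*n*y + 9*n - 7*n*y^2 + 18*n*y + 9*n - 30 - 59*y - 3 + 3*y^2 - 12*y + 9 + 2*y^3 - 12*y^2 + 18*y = -5*n^3 - 28*n^2 - 47*n + 2*y^3 + y^2*(-7*n - 9) + y*(-14*n^2 - 55*n - 53) - 24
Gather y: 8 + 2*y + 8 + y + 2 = 3*y + 18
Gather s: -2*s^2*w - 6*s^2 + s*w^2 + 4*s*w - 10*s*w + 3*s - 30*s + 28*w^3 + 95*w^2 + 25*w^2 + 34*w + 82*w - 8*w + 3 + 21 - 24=s^2*(-2*w - 6) + s*(w^2 - 6*w - 27) + 28*w^3 + 120*w^2 + 108*w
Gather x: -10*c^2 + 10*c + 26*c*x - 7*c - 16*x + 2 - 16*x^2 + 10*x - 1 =-10*c^2 + 3*c - 16*x^2 + x*(26*c - 6) + 1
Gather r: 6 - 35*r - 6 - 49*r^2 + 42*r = -49*r^2 + 7*r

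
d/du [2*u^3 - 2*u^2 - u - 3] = 6*u^2 - 4*u - 1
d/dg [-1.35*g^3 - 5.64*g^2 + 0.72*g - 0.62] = -4.05*g^2 - 11.28*g + 0.72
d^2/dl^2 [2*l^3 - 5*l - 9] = 12*l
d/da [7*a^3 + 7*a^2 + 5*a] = 21*a^2 + 14*a + 5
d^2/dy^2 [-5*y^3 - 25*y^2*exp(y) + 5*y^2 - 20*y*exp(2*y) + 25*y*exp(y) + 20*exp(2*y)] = -25*y^2*exp(y) - 80*y*exp(2*y) - 75*y*exp(y) - 30*y + 10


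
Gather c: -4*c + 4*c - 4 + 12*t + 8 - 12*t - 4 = 0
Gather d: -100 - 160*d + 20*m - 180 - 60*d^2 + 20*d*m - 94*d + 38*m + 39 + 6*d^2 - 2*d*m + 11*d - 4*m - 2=-54*d^2 + d*(18*m - 243) + 54*m - 243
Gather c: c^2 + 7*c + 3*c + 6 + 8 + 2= c^2 + 10*c + 16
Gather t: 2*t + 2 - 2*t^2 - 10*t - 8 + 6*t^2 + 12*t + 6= 4*t^2 + 4*t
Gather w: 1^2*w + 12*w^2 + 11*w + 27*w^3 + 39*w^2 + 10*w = 27*w^3 + 51*w^2 + 22*w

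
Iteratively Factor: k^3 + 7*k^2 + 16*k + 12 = (k + 2)*(k^2 + 5*k + 6) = (k + 2)*(k + 3)*(k + 2)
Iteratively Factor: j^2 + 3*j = (j)*(j + 3)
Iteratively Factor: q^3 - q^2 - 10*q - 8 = (q - 4)*(q^2 + 3*q + 2) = (q - 4)*(q + 2)*(q + 1)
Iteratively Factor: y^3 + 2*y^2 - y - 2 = (y + 1)*(y^2 + y - 2) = (y - 1)*(y + 1)*(y + 2)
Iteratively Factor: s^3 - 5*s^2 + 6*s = (s - 3)*(s^2 - 2*s) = s*(s - 3)*(s - 2)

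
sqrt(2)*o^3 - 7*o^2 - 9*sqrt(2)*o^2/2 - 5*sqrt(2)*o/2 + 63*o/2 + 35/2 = (o - 5)*(o - 7*sqrt(2)/2)*(sqrt(2)*o + sqrt(2)/2)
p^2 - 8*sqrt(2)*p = p*(p - 8*sqrt(2))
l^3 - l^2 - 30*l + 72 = (l - 4)*(l - 3)*(l + 6)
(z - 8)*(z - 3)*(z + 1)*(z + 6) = z^4 - 4*z^3 - 47*z^2 + 102*z + 144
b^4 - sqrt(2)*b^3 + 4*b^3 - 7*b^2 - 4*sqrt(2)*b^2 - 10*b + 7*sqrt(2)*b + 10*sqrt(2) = (b - 2)*(b + 1)*(b + 5)*(b - sqrt(2))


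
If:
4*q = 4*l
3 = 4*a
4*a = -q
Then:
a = 3/4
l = -3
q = -3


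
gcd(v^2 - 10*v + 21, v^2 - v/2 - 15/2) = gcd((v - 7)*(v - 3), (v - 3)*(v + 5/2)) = v - 3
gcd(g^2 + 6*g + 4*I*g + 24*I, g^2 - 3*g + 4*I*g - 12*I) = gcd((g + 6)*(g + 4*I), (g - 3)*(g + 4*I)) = g + 4*I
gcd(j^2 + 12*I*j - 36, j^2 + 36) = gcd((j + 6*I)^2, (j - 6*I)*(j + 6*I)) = j + 6*I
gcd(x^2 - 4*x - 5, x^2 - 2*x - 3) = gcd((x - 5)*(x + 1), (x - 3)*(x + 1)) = x + 1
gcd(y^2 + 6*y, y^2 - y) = y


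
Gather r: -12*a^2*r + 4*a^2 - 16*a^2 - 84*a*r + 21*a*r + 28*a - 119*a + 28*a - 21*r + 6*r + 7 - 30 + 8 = -12*a^2 - 63*a + r*(-12*a^2 - 63*a - 15) - 15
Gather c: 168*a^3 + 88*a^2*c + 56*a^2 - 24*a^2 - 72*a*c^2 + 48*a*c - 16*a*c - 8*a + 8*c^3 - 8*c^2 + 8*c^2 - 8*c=168*a^3 + 32*a^2 - 72*a*c^2 - 8*a + 8*c^3 + c*(88*a^2 + 32*a - 8)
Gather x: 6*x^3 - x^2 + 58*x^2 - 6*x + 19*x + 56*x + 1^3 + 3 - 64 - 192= 6*x^3 + 57*x^2 + 69*x - 252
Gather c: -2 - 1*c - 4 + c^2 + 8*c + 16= c^2 + 7*c + 10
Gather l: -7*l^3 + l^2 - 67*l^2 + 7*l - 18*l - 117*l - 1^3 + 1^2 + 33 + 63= -7*l^3 - 66*l^2 - 128*l + 96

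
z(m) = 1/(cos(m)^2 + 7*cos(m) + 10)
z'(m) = (2*sin(m)*cos(m) + 7*sin(m))/(cos(m)^2 + 7*cos(m) + 10)^2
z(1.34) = 0.09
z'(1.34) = 0.05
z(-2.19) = 0.16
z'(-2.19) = -0.12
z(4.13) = 0.15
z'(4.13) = -0.12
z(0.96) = 0.07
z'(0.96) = 0.03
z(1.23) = 0.08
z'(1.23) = 0.05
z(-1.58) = 0.10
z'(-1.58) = -0.07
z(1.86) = 0.12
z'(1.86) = 0.09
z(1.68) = 0.11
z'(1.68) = 0.08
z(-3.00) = 0.25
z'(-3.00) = -0.04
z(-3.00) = 0.25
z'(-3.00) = -0.04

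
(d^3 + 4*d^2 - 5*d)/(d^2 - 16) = d*(d^2 + 4*d - 5)/(d^2 - 16)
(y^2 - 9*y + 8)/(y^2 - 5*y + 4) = (y - 8)/(y - 4)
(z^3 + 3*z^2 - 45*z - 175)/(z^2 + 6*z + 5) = (z^2 - 2*z - 35)/(z + 1)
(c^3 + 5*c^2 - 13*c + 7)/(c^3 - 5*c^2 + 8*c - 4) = (c^2 + 6*c - 7)/(c^2 - 4*c + 4)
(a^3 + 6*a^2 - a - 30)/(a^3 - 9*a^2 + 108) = (a^2 + 3*a - 10)/(a^2 - 12*a + 36)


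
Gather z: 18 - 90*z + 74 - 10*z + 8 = 100 - 100*z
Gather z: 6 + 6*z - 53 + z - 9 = 7*z - 56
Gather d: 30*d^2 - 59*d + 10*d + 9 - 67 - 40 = 30*d^2 - 49*d - 98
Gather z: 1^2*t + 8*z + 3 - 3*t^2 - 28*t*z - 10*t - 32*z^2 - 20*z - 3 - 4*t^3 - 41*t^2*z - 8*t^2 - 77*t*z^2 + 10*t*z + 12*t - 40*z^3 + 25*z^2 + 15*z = -4*t^3 - 11*t^2 + 3*t - 40*z^3 + z^2*(-77*t - 7) + z*(-41*t^2 - 18*t + 3)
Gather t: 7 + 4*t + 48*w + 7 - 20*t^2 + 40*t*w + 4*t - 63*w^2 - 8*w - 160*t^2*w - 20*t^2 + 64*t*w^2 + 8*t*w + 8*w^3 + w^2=t^2*(-160*w - 40) + t*(64*w^2 + 48*w + 8) + 8*w^3 - 62*w^2 + 40*w + 14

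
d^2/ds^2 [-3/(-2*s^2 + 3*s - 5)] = 6*(-4*s^2 + 6*s + (4*s - 3)^2 - 10)/(2*s^2 - 3*s + 5)^3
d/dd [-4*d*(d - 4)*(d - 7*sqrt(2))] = -12*d^2 + 32*d + 56*sqrt(2)*d - 112*sqrt(2)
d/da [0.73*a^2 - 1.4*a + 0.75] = 1.46*a - 1.4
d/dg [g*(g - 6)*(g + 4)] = 3*g^2 - 4*g - 24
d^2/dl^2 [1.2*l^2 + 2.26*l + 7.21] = 2.40000000000000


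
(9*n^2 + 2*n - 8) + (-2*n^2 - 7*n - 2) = 7*n^2 - 5*n - 10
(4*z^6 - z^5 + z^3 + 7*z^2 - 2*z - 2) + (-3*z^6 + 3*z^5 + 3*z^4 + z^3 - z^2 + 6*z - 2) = z^6 + 2*z^5 + 3*z^4 + 2*z^3 + 6*z^2 + 4*z - 4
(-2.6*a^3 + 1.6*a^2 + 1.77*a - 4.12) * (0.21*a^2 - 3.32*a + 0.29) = -0.546*a^5 + 8.968*a^4 - 5.6943*a^3 - 6.2776*a^2 + 14.1917*a - 1.1948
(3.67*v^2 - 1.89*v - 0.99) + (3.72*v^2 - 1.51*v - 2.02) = 7.39*v^2 - 3.4*v - 3.01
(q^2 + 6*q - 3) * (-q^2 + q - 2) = -q^4 - 5*q^3 + 7*q^2 - 15*q + 6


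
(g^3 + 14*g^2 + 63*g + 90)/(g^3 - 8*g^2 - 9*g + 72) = (g^2 + 11*g + 30)/(g^2 - 11*g + 24)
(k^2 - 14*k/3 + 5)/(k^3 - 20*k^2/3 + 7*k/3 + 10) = (k - 3)/(k^2 - 5*k - 6)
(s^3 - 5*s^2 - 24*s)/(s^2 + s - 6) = s*(s - 8)/(s - 2)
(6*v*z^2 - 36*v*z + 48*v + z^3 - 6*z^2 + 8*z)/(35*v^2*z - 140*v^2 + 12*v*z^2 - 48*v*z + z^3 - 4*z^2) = (6*v*z - 12*v + z^2 - 2*z)/(35*v^2 + 12*v*z + z^2)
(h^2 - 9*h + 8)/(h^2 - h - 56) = (h - 1)/(h + 7)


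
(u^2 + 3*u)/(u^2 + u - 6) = u/(u - 2)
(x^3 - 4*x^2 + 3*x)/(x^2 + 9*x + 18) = x*(x^2 - 4*x + 3)/(x^2 + 9*x + 18)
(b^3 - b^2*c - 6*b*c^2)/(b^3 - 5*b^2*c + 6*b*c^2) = (b + 2*c)/(b - 2*c)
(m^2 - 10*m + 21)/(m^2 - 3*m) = (m - 7)/m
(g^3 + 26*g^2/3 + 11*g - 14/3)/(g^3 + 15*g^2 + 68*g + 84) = (g - 1/3)/(g + 6)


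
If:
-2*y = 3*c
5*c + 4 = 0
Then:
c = -4/5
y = 6/5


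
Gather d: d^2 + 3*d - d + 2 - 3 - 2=d^2 + 2*d - 3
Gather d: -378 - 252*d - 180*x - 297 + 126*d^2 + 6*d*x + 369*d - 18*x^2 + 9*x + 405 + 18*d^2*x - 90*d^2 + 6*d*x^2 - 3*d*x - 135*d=d^2*(18*x + 36) + d*(6*x^2 + 3*x - 18) - 18*x^2 - 171*x - 270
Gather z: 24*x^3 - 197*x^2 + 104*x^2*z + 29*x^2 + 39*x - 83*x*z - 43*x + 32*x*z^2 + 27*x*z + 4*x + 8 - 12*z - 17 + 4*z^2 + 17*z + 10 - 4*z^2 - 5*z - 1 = 24*x^3 - 168*x^2 + 32*x*z^2 + z*(104*x^2 - 56*x)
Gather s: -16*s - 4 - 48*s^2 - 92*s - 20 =-48*s^2 - 108*s - 24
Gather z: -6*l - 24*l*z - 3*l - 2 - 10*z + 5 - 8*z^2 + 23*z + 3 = -9*l - 8*z^2 + z*(13 - 24*l) + 6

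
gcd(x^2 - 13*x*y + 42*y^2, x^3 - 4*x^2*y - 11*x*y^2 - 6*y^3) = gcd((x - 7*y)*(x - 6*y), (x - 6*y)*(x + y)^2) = x - 6*y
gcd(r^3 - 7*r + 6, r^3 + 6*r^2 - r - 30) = r^2 + r - 6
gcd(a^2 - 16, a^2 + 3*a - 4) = a + 4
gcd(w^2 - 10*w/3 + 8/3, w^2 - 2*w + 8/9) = w - 4/3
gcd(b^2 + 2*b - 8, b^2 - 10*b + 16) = b - 2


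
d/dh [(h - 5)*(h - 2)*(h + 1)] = 3*h^2 - 12*h + 3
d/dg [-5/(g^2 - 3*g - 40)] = 5*(2*g - 3)/(-g^2 + 3*g + 40)^2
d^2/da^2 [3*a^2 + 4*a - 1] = 6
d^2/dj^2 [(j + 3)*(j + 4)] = 2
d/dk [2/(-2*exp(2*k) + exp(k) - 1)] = (8*exp(k) - 2)*exp(k)/(2*exp(2*k) - exp(k) + 1)^2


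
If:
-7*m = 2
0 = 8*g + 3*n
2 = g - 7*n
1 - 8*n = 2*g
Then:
No Solution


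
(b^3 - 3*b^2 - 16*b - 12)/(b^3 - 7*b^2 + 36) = (b + 1)/(b - 3)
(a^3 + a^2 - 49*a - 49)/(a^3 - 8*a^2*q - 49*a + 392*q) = (-a - 1)/(-a + 8*q)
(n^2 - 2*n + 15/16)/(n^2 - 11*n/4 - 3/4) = (-16*n^2 + 32*n - 15)/(4*(-4*n^2 + 11*n + 3))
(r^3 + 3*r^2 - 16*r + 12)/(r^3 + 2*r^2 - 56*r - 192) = (r^2 - 3*r + 2)/(r^2 - 4*r - 32)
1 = 1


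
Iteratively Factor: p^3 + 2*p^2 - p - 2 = (p - 1)*(p^2 + 3*p + 2) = (p - 1)*(p + 2)*(p + 1)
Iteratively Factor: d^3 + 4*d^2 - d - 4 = (d + 1)*(d^2 + 3*d - 4) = (d - 1)*(d + 1)*(d + 4)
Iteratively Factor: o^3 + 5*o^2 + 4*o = (o + 1)*(o^2 + 4*o) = (o + 1)*(o + 4)*(o)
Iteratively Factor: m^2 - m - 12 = (m - 4)*(m + 3)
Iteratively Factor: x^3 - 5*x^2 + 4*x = (x - 4)*(x^2 - x) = x*(x - 4)*(x - 1)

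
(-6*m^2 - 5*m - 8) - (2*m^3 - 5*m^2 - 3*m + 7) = -2*m^3 - m^2 - 2*m - 15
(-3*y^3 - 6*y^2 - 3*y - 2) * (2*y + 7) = -6*y^4 - 33*y^3 - 48*y^2 - 25*y - 14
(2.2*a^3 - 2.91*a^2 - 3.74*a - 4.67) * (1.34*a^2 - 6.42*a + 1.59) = 2.948*a^5 - 18.0234*a^4 + 17.1686*a^3 + 13.1261*a^2 + 24.0348*a - 7.4253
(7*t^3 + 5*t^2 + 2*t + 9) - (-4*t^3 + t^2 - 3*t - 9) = 11*t^3 + 4*t^2 + 5*t + 18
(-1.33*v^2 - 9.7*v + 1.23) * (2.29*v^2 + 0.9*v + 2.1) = -3.0457*v^4 - 23.41*v^3 - 8.7063*v^2 - 19.263*v + 2.583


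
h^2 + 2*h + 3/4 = (h + 1/2)*(h + 3/2)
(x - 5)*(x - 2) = x^2 - 7*x + 10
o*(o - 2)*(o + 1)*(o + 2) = o^4 + o^3 - 4*o^2 - 4*o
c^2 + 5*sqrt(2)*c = c*(c + 5*sqrt(2))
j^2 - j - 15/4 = (j - 5/2)*(j + 3/2)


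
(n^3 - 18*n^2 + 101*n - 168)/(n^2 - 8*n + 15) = (n^2 - 15*n + 56)/(n - 5)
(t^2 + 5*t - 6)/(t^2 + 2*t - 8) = (t^2 + 5*t - 6)/(t^2 + 2*t - 8)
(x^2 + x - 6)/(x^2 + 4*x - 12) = (x + 3)/(x + 6)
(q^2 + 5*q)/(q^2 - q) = (q + 5)/(q - 1)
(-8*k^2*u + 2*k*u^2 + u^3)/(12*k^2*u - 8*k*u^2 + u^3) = (4*k + u)/(-6*k + u)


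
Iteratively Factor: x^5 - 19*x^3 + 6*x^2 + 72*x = (x + 2)*(x^4 - 2*x^3 - 15*x^2 + 36*x) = (x - 3)*(x + 2)*(x^3 + x^2 - 12*x) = (x - 3)^2*(x + 2)*(x^2 + 4*x) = (x - 3)^2*(x + 2)*(x + 4)*(x)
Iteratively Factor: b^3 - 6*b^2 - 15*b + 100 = (b - 5)*(b^2 - b - 20) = (b - 5)^2*(b + 4)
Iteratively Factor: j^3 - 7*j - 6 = (j + 1)*(j^2 - j - 6) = (j - 3)*(j + 1)*(j + 2)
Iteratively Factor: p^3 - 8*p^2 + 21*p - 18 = (p - 2)*(p^2 - 6*p + 9) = (p - 3)*(p - 2)*(p - 3)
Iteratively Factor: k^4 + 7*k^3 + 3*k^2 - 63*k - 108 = (k + 3)*(k^3 + 4*k^2 - 9*k - 36) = (k + 3)*(k + 4)*(k^2 - 9) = (k + 3)^2*(k + 4)*(k - 3)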